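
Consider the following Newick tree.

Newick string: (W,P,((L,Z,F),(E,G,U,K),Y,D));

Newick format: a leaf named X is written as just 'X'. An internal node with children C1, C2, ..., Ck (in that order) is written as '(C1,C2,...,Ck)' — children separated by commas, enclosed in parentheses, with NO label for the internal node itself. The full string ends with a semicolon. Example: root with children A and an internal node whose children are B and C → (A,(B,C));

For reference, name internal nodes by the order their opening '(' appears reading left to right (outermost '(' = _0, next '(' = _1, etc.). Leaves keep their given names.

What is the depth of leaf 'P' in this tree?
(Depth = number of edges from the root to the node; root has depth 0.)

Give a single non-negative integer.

Newick: (W,P,((L,Z,F),(E,G,U,K),Y,D));
Naming internals by '(' encounter order: outermost '(' = _0, next = _1, ...
Query node: P
Path from root: _0 -> P
Depth of P: 1 (number of edges from root)

Answer: 1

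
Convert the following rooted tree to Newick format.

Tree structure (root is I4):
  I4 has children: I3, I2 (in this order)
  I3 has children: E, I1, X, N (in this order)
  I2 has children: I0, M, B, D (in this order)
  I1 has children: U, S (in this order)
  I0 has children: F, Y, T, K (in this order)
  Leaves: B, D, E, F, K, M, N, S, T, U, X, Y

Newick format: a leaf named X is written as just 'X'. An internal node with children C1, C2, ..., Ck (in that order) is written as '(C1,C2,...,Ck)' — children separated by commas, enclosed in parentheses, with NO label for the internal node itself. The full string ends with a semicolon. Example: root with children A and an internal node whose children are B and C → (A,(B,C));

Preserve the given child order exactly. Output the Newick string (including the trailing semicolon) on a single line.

internal I4 with children ['I3', 'I2']
  internal I3 with children ['E', 'I1', 'X', 'N']
    leaf 'E' → 'E'
    internal I1 with children ['U', 'S']
      leaf 'U' → 'U'
      leaf 'S' → 'S'
    → '(U,S)'
    leaf 'X' → 'X'
    leaf 'N' → 'N'
  → '(E,(U,S),X,N)'
  internal I2 with children ['I0', 'M', 'B', 'D']
    internal I0 with children ['F', 'Y', 'T', 'K']
      leaf 'F' → 'F'
      leaf 'Y' → 'Y'
      leaf 'T' → 'T'
      leaf 'K' → 'K'
    → '(F,Y,T,K)'
    leaf 'M' → 'M'
    leaf 'B' → 'B'
    leaf 'D' → 'D'
  → '((F,Y,T,K),M,B,D)'
→ '((E,(U,S),X,N),((F,Y,T,K),M,B,D))'
Final: ((E,(U,S),X,N),((F,Y,T,K),M,B,D));

Answer: ((E,(U,S),X,N),((F,Y,T,K),M,B,D));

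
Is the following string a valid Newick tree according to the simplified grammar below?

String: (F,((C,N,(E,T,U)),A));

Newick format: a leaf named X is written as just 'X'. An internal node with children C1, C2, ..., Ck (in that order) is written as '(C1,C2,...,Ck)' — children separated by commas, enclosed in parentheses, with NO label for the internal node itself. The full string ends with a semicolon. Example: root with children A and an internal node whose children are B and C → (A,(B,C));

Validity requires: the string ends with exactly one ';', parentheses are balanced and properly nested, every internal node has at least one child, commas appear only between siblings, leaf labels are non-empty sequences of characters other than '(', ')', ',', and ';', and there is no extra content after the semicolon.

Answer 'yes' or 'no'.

Input: (F,((C,N,(E,T,U)),A));
Paren balance: 4 '(' vs 4 ')' OK
Ends with single ';': True
Full parse: OK
Valid: True

Answer: yes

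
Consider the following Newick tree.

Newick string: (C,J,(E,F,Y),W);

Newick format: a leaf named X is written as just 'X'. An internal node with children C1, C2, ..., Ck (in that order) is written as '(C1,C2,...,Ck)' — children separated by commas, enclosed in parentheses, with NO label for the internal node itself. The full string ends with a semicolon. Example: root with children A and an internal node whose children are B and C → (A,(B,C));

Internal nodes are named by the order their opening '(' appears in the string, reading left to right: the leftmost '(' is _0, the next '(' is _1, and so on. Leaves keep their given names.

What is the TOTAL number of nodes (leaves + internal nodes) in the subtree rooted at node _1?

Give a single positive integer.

Newick: (C,J,(E,F,Y),W);
Locate _1: it is the '(' at position 5 (the 2nd '(' reading left to right).
Query: subtree rooted at _1
_1: subtree_size = 1 + 3
  E: subtree_size = 1 + 0
  F: subtree_size = 1 + 0
  Y: subtree_size = 1 + 0
Total subtree size of _1: 4

Answer: 4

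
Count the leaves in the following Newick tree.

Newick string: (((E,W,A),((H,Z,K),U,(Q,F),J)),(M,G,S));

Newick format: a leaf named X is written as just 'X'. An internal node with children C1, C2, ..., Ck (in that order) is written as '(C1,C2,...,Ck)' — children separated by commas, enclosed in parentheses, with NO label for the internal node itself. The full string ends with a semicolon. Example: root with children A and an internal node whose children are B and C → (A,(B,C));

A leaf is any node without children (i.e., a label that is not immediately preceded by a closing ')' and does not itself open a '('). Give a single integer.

Newick: (((E,W,A),((H,Z,K),U,(Q,F),J)),(M,G,S));
Scan left-to-right; a leaf is any maximal label run not followed by '(':
  pos 3: leaf 'E' → count = 1
  pos 5: leaf 'W' → count = 2
  pos 7: leaf 'A' → count = 3
  pos 12: leaf 'H' → count = 4
  pos 14: leaf 'Z' → count = 5
  pos 16: leaf 'K' → count = 6
  pos 19: leaf 'U' → count = 7
  pos 22: leaf 'Q' → count = 8
  pos 24: leaf 'F' → count = 9
  pos 27: leaf 'J' → count = 10
  pos 32: leaf 'M' → count = 11
  pos 34: leaf 'G' → count = 12
  pos 36: leaf 'S' → count = 13
Total leaves: 13

Answer: 13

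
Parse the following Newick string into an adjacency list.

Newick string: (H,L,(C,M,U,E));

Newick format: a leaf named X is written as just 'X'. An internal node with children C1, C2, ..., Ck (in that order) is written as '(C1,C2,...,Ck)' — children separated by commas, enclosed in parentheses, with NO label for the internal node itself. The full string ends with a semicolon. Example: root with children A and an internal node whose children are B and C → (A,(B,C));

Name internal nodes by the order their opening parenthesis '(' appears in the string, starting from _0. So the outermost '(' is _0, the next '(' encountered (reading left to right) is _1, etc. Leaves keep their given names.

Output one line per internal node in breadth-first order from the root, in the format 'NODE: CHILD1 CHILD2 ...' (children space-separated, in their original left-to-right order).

Answer: _0: H L _1
_1: C M U E

Derivation:
Input: (H,L,(C,M,U,E));
Scanning left-to-right, naming '(' by encounter order:
  pos 0: '(' -> open internal node _0 (depth 1)
  pos 5: '(' -> open internal node _1 (depth 2)
  pos 13: ')' -> close internal node _1 (now at depth 1)
  pos 14: ')' -> close internal node _0 (now at depth 0)
Total internal nodes: 2
BFS adjacency from root:
  _0: H L _1
  _1: C M U E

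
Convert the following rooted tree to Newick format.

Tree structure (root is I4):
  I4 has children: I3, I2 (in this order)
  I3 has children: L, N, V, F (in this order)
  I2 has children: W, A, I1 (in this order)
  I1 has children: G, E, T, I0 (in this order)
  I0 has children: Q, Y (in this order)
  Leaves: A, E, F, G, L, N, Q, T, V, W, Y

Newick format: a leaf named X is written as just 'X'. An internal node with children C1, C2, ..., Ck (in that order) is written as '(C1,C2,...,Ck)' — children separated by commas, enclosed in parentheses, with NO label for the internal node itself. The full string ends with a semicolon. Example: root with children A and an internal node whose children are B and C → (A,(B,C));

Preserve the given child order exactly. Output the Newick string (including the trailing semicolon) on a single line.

internal I4 with children ['I3', 'I2']
  internal I3 with children ['L', 'N', 'V', 'F']
    leaf 'L' → 'L'
    leaf 'N' → 'N'
    leaf 'V' → 'V'
    leaf 'F' → 'F'
  → '(L,N,V,F)'
  internal I2 with children ['W', 'A', 'I1']
    leaf 'W' → 'W'
    leaf 'A' → 'A'
    internal I1 with children ['G', 'E', 'T', 'I0']
      leaf 'G' → 'G'
      leaf 'E' → 'E'
      leaf 'T' → 'T'
      internal I0 with children ['Q', 'Y']
        leaf 'Q' → 'Q'
        leaf 'Y' → 'Y'
      → '(Q,Y)'
    → '(G,E,T,(Q,Y))'
  → '(W,A,(G,E,T,(Q,Y)))'
→ '((L,N,V,F),(W,A,(G,E,T,(Q,Y))))'
Final: ((L,N,V,F),(W,A,(G,E,T,(Q,Y))));

Answer: ((L,N,V,F),(W,A,(G,E,T,(Q,Y))));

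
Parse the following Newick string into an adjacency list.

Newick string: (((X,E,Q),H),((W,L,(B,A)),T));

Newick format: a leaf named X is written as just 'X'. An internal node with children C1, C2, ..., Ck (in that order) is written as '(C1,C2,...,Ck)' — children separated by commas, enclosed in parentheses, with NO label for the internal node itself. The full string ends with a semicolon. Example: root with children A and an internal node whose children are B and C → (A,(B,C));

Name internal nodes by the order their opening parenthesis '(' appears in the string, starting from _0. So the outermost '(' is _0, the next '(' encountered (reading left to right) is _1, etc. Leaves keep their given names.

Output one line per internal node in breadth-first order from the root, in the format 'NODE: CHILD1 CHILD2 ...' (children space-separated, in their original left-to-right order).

Input: (((X,E,Q),H),((W,L,(B,A)),T));
Scanning left-to-right, naming '(' by encounter order:
  pos 0: '(' -> open internal node _0 (depth 1)
  pos 1: '(' -> open internal node _1 (depth 2)
  pos 2: '(' -> open internal node _2 (depth 3)
  pos 8: ')' -> close internal node _2 (now at depth 2)
  pos 11: ')' -> close internal node _1 (now at depth 1)
  pos 13: '(' -> open internal node _3 (depth 2)
  pos 14: '(' -> open internal node _4 (depth 3)
  pos 19: '(' -> open internal node _5 (depth 4)
  pos 23: ')' -> close internal node _5 (now at depth 3)
  pos 24: ')' -> close internal node _4 (now at depth 2)
  pos 27: ')' -> close internal node _3 (now at depth 1)
  pos 28: ')' -> close internal node _0 (now at depth 0)
Total internal nodes: 6
BFS adjacency from root:
  _0: _1 _3
  _1: _2 H
  _3: _4 T
  _2: X E Q
  _4: W L _5
  _5: B A

Answer: _0: _1 _3
_1: _2 H
_3: _4 T
_2: X E Q
_4: W L _5
_5: B A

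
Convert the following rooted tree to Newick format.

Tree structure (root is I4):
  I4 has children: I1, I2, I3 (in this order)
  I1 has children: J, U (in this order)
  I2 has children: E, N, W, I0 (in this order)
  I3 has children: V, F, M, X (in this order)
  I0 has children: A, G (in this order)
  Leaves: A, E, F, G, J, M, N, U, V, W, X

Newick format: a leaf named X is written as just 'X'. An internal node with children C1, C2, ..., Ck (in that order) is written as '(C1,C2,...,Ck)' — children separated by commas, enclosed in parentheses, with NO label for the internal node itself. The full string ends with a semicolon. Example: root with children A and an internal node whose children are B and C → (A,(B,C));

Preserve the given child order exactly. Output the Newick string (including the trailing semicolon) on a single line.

Answer: ((J,U),(E,N,W,(A,G)),(V,F,M,X));

Derivation:
internal I4 with children ['I1', 'I2', 'I3']
  internal I1 with children ['J', 'U']
    leaf 'J' → 'J'
    leaf 'U' → 'U'
  → '(J,U)'
  internal I2 with children ['E', 'N', 'W', 'I0']
    leaf 'E' → 'E'
    leaf 'N' → 'N'
    leaf 'W' → 'W'
    internal I0 with children ['A', 'G']
      leaf 'A' → 'A'
      leaf 'G' → 'G'
    → '(A,G)'
  → '(E,N,W,(A,G))'
  internal I3 with children ['V', 'F', 'M', 'X']
    leaf 'V' → 'V'
    leaf 'F' → 'F'
    leaf 'M' → 'M'
    leaf 'X' → 'X'
  → '(V,F,M,X)'
→ '((J,U),(E,N,W,(A,G)),(V,F,M,X))'
Final: ((J,U),(E,N,W,(A,G)),(V,F,M,X));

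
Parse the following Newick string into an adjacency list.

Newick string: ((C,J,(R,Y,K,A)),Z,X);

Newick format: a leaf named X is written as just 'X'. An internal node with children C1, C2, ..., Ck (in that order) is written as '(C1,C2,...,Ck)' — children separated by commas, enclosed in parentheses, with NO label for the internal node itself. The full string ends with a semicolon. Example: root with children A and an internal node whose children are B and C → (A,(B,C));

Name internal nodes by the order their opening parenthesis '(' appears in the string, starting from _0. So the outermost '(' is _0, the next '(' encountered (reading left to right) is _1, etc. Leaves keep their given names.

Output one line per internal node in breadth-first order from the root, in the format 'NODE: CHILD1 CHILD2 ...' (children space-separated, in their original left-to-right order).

Input: ((C,J,(R,Y,K,A)),Z,X);
Scanning left-to-right, naming '(' by encounter order:
  pos 0: '(' -> open internal node _0 (depth 1)
  pos 1: '(' -> open internal node _1 (depth 2)
  pos 6: '(' -> open internal node _2 (depth 3)
  pos 14: ')' -> close internal node _2 (now at depth 2)
  pos 15: ')' -> close internal node _1 (now at depth 1)
  pos 20: ')' -> close internal node _0 (now at depth 0)
Total internal nodes: 3
BFS adjacency from root:
  _0: _1 Z X
  _1: C J _2
  _2: R Y K A

Answer: _0: _1 Z X
_1: C J _2
_2: R Y K A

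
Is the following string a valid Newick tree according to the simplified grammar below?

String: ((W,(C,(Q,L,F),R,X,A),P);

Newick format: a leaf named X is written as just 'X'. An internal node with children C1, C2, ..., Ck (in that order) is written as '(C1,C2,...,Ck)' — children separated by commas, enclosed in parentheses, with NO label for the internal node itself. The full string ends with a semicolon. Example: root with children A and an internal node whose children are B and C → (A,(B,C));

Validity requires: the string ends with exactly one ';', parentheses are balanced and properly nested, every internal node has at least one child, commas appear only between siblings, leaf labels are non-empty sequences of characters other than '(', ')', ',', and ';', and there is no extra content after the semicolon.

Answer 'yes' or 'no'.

Input: ((W,(C,(Q,L,F),R,X,A),P);
Paren balance: 4 '(' vs 3 ')' MISMATCH
Ends with single ';': True
Full parse: FAILS (expected , or ) at pos 24)
Valid: False

Answer: no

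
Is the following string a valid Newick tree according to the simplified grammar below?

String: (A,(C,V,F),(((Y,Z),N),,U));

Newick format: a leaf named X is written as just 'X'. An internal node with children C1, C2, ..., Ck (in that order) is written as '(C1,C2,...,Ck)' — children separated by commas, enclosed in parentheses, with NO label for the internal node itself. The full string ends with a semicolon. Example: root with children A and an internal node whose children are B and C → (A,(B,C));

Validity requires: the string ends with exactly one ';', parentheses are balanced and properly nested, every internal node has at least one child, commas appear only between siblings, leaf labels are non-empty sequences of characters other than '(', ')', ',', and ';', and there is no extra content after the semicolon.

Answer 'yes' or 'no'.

Input: (A,(C,V,F),(((Y,Z),N),,U));
Paren balance: 5 '(' vs 5 ')' OK
Ends with single ';': True
Full parse: FAILS (empty leaf label at pos 22)
Valid: False

Answer: no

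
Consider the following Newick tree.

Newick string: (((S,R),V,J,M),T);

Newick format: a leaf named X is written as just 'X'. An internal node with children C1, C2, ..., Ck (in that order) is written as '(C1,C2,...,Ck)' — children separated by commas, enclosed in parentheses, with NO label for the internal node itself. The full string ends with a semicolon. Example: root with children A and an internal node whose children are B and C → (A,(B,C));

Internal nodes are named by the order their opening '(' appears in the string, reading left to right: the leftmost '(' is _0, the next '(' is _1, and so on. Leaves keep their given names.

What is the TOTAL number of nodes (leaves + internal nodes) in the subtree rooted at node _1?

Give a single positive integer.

Answer: 7

Derivation:
Newick: (((S,R),V,J,M),T);
Locate _1: it is the '(' at position 1 (the 2nd '(' reading left to right).
Query: subtree rooted at _1
_1: subtree_size = 1 + 6
  _2: subtree_size = 1 + 2
    S: subtree_size = 1 + 0
    R: subtree_size = 1 + 0
  V: subtree_size = 1 + 0
  J: subtree_size = 1 + 0
  M: subtree_size = 1 + 0
Total subtree size of _1: 7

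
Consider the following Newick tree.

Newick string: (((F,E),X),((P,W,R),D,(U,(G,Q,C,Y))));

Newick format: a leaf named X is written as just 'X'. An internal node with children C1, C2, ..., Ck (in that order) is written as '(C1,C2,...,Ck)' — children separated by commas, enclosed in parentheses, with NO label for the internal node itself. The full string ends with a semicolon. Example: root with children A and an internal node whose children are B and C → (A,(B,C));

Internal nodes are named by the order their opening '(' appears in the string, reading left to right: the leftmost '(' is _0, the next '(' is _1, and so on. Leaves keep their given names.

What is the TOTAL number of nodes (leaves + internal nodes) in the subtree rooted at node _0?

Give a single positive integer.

Newick: (((F,E),X),((P,W,R),D,(U,(G,Q,C,Y))));
Locate _0: it is the '(' at position 0 (the 1st '(' reading left to right).
Query: subtree rooted at _0
_0: subtree_size = 1 + 18
  _1: subtree_size = 1 + 4
    _2: subtree_size = 1 + 2
      F: subtree_size = 1 + 0
      E: subtree_size = 1 + 0
    X: subtree_size = 1 + 0
  _3: subtree_size = 1 + 12
    _4: subtree_size = 1 + 3
      P: subtree_size = 1 + 0
      W: subtree_size = 1 + 0
      R: subtree_size = 1 + 0
    D: subtree_size = 1 + 0
    _5: subtree_size = 1 + 6
      U: subtree_size = 1 + 0
      _6: subtree_size = 1 + 4
        G: subtree_size = 1 + 0
        Q: subtree_size = 1 + 0
        C: subtree_size = 1 + 0
        Y: subtree_size = 1 + 0
Total subtree size of _0: 19

Answer: 19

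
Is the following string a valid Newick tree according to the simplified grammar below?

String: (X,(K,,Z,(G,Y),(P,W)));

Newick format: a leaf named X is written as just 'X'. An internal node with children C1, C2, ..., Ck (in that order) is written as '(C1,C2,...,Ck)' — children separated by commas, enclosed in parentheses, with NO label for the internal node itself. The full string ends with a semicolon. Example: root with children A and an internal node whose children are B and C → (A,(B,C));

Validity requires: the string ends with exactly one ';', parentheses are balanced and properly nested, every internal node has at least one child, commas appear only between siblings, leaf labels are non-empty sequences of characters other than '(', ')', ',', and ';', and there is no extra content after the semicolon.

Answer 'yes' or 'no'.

Answer: no

Derivation:
Input: (X,(K,,Z,(G,Y),(P,W)));
Paren balance: 4 '(' vs 4 ')' OK
Ends with single ';': True
Full parse: FAILS (empty leaf label at pos 6)
Valid: False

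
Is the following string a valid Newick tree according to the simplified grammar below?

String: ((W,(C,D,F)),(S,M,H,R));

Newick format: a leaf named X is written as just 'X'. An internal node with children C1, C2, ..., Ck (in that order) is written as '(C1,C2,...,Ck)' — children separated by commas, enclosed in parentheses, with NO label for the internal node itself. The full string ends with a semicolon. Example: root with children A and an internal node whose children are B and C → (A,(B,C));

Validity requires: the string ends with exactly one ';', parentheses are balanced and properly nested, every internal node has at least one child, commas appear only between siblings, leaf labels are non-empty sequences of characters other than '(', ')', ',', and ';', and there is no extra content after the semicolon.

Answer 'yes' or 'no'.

Answer: yes

Derivation:
Input: ((W,(C,D,F)),(S,M,H,R));
Paren balance: 4 '(' vs 4 ')' OK
Ends with single ';': True
Full parse: OK
Valid: True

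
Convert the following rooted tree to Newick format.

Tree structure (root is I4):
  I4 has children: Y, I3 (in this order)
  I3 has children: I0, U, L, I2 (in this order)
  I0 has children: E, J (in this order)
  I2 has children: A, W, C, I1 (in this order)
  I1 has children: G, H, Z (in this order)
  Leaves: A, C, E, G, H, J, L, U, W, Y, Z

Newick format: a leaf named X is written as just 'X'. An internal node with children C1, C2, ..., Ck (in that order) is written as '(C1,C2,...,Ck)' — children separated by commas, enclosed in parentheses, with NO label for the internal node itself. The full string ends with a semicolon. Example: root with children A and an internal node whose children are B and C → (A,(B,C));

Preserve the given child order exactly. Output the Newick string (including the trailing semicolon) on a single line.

internal I4 with children ['Y', 'I3']
  leaf 'Y' → 'Y'
  internal I3 with children ['I0', 'U', 'L', 'I2']
    internal I0 with children ['E', 'J']
      leaf 'E' → 'E'
      leaf 'J' → 'J'
    → '(E,J)'
    leaf 'U' → 'U'
    leaf 'L' → 'L'
    internal I2 with children ['A', 'W', 'C', 'I1']
      leaf 'A' → 'A'
      leaf 'W' → 'W'
      leaf 'C' → 'C'
      internal I1 with children ['G', 'H', 'Z']
        leaf 'G' → 'G'
        leaf 'H' → 'H'
        leaf 'Z' → 'Z'
      → '(G,H,Z)'
    → '(A,W,C,(G,H,Z))'
  → '((E,J),U,L,(A,W,C,(G,H,Z)))'
→ '(Y,((E,J),U,L,(A,W,C,(G,H,Z))))'
Final: (Y,((E,J),U,L,(A,W,C,(G,H,Z))));

Answer: (Y,((E,J),U,L,(A,W,C,(G,H,Z))));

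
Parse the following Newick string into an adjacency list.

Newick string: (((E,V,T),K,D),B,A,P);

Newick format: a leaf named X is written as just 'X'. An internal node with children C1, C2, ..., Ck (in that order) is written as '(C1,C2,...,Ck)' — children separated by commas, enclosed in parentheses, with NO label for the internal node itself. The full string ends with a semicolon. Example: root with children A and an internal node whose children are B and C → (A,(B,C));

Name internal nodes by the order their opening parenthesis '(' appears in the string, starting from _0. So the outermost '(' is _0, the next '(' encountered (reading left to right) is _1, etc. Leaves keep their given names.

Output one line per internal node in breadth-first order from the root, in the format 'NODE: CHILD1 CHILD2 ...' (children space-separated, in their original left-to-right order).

Input: (((E,V,T),K,D),B,A,P);
Scanning left-to-right, naming '(' by encounter order:
  pos 0: '(' -> open internal node _0 (depth 1)
  pos 1: '(' -> open internal node _1 (depth 2)
  pos 2: '(' -> open internal node _2 (depth 3)
  pos 8: ')' -> close internal node _2 (now at depth 2)
  pos 13: ')' -> close internal node _1 (now at depth 1)
  pos 20: ')' -> close internal node _0 (now at depth 0)
Total internal nodes: 3
BFS adjacency from root:
  _0: _1 B A P
  _1: _2 K D
  _2: E V T

Answer: _0: _1 B A P
_1: _2 K D
_2: E V T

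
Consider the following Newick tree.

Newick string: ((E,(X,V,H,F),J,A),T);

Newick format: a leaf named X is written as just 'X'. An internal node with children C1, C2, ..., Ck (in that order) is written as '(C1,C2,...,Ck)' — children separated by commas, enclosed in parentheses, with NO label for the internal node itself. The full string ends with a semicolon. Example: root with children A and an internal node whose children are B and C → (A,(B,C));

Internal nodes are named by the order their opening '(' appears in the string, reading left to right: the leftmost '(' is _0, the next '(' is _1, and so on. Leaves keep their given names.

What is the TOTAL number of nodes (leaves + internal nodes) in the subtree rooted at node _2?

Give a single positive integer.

Newick: ((E,(X,V,H,F),J,A),T);
Locate _2: it is the '(' at position 4 (the 3rd '(' reading left to right).
Query: subtree rooted at _2
_2: subtree_size = 1 + 4
  X: subtree_size = 1 + 0
  V: subtree_size = 1 + 0
  H: subtree_size = 1 + 0
  F: subtree_size = 1 + 0
Total subtree size of _2: 5

Answer: 5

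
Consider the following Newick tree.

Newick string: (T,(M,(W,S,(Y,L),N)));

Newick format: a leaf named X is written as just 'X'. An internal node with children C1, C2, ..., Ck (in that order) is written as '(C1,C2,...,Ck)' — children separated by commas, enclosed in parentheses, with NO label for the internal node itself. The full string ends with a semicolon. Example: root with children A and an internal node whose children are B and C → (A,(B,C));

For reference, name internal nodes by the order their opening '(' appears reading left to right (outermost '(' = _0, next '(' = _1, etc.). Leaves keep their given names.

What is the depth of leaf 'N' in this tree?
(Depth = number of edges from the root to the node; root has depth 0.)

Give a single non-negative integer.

Answer: 3

Derivation:
Newick: (T,(M,(W,S,(Y,L),N)));
Naming internals by '(' encounter order: outermost '(' = _0, next = _1, ...
Query node: N
Path from root: _0 -> _1 -> _2 -> N
Depth of N: 3 (number of edges from root)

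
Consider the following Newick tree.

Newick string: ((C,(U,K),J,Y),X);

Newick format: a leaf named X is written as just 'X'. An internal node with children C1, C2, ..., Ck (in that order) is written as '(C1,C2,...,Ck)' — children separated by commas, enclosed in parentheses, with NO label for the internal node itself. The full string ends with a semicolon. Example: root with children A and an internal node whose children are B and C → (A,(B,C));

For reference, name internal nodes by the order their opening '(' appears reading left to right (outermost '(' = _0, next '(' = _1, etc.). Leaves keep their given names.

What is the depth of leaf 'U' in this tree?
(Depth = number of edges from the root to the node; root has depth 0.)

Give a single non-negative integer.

Answer: 3

Derivation:
Newick: ((C,(U,K),J,Y),X);
Naming internals by '(' encounter order: outermost '(' = _0, next = _1, ...
Query node: U
Path from root: _0 -> _1 -> _2 -> U
Depth of U: 3 (number of edges from root)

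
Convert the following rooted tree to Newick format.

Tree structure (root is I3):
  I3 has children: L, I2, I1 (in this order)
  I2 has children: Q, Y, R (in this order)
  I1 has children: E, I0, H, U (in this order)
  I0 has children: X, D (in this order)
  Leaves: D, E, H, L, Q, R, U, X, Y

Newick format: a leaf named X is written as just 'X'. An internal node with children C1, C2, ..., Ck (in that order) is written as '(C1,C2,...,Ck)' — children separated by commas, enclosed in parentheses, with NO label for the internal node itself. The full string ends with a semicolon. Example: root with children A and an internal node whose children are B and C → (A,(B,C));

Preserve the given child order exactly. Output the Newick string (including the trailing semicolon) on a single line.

internal I3 with children ['L', 'I2', 'I1']
  leaf 'L' → 'L'
  internal I2 with children ['Q', 'Y', 'R']
    leaf 'Q' → 'Q'
    leaf 'Y' → 'Y'
    leaf 'R' → 'R'
  → '(Q,Y,R)'
  internal I1 with children ['E', 'I0', 'H', 'U']
    leaf 'E' → 'E'
    internal I0 with children ['X', 'D']
      leaf 'X' → 'X'
      leaf 'D' → 'D'
    → '(X,D)'
    leaf 'H' → 'H'
    leaf 'U' → 'U'
  → '(E,(X,D),H,U)'
→ '(L,(Q,Y,R),(E,(X,D),H,U))'
Final: (L,(Q,Y,R),(E,(X,D),H,U));

Answer: (L,(Q,Y,R),(E,(X,D),H,U));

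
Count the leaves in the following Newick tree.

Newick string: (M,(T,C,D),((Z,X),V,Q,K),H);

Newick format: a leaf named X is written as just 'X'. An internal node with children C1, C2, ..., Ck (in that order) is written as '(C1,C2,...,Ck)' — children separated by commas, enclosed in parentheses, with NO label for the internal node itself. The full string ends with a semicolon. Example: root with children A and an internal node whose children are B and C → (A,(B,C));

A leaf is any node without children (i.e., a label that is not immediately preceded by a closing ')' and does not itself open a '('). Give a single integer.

Newick: (M,(T,C,D),((Z,X),V,Q,K),H);
Scan left-to-right; a leaf is any maximal label run not followed by '(':
  pos 1: leaf 'M' → count = 1
  pos 4: leaf 'T' → count = 2
  pos 6: leaf 'C' → count = 3
  pos 8: leaf 'D' → count = 4
  pos 13: leaf 'Z' → count = 5
  pos 15: leaf 'X' → count = 6
  pos 18: leaf 'V' → count = 7
  pos 20: leaf 'Q' → count = 8
  pos 22: leaf 'K' → count = 9
  pos 25: leaf 'H' → count = 10
Total leaves: 10

Answer: 10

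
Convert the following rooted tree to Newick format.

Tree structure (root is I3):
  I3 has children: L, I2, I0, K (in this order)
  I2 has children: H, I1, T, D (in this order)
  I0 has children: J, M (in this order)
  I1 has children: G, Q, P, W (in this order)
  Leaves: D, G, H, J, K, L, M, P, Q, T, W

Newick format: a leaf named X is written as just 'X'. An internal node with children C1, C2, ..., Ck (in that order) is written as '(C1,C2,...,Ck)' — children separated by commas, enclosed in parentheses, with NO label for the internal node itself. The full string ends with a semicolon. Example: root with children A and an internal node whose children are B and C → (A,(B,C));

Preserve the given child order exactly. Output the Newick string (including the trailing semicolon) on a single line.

internal I3 with children ['L', 'I2', 'I0', 'K']
  leaf 'L' → 'L'
  internal I2 with children ['H', 'I1', 'T', 'D']
    leaf 'H' → 'H'
    internal I1 with children ['G', 'Q', 'P', 'W']
      leaf 'G' → 'G'
      leaf 'Q' → 'Q'
      leaf 'P' → 'P'
      leaf 'W' → 'W'
    → '(G,Q,P,W)'
    leaf 'T' → 'T'
    leaf 'D' → 'D'
  → '(H,(G,Q,P,W),T,D)'
  internal I0 with children ['J', 'M']
    leaf 'J' → 'J'
    leaf 'M' → 'M'
  → '(J,M)'
  leaf 'K' → 'K'
→ '(L,(H,(G,Q,P,W),T,D),(J,M),K)'
Final: (L,(H,(G,Q,P,W),T,D),(J,M),K);

Answer: (L,(H,(G,Q,P,W),T,D),(J,M),K);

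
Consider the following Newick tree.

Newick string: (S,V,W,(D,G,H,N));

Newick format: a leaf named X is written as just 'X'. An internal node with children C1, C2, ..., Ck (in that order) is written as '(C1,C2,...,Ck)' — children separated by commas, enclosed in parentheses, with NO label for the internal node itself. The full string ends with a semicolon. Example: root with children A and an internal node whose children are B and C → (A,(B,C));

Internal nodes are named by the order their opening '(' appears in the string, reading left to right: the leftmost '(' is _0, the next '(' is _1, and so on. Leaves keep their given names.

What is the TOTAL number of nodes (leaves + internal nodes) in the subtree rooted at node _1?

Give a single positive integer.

Newick: (S,V,W,(D,G,H,N));
Locate _1: it is the '(' at position 7 (the 2nd '(' reading left to right).
Query: subtree rooted at _1
_1: subtree_size = 1 + 4
  D: subtree_size = 1 + 0
  G: subtree_size = 1 + 0
  H: subtree_size = 1 + 0
  N: subtree_size = 1 + 0
Total subtree size of _1: 5

Answer: 5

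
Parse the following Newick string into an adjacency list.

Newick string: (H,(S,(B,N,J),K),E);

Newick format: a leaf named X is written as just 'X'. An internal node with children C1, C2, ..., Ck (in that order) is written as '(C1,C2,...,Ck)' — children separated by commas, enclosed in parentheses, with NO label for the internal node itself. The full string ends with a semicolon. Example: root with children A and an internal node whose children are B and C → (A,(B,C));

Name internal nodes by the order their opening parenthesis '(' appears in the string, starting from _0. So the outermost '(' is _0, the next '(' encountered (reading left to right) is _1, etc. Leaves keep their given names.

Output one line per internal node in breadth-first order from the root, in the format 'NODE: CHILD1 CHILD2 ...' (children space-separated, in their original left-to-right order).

Answer: _0: H _1 E
_1: S _2 K
_2: B N J

Derivation:
Input: (H,(S,(B,N,J),K),E);
Scanning left-to-right, naming '(' by encounter order:
  pos 0: '(' -> open internal node _0 (depth 1)
  pos 3: '(' -> open internal node _1 (depth 2)
  pos 6: '(' -> open internal node _2 (depth 3)
  pos 12: ')' -> close internal node _2 (now at depth 2)
  pos 15: ')' -> close internal node _1 (now at depth 1)
  pos 18: ')' -> close internal node _0 (now at depth 0)
Total internal nodes: 3
BFS adjacency from root:
  _0: H _1 E
  _1: S _2 K
  _2: B N J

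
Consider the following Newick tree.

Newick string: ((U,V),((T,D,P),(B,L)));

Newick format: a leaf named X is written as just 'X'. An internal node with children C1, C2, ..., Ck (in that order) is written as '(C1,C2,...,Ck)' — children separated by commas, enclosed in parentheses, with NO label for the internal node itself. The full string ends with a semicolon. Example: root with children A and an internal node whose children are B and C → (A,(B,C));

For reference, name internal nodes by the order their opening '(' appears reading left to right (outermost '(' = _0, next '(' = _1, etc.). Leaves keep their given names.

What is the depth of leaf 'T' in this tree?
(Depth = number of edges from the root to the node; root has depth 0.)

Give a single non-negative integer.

Newick: ((U,V),((T,D,P),(B,L)));
Naming internals by '(' encounter order: outermost '(' = _0, next = _1, ...
Query node: T
Path from root: _0 -> _2 -> _3 -> T
Depth of T: 3 (number of edges from root)

Answer: 3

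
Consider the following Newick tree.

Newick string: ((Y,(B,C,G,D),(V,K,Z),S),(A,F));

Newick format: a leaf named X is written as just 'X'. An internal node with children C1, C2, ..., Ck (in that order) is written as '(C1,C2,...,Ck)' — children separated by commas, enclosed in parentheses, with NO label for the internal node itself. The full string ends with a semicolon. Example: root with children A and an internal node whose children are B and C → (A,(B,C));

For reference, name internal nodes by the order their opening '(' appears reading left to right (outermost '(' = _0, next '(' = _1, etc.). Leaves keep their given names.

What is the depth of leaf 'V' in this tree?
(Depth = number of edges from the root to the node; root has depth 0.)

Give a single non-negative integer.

Answer: 3

Derivation:
Newick: ((Y,(B,C,G,D),(V,K,Z),S),(A,F));
Naming internals by '(' encounter order: outermost '(' = _0, next = _1, ...
Query node: V
Path from root: _0 -> _1 -> _3 -> V
Depth of V: 3 (number of edges from root)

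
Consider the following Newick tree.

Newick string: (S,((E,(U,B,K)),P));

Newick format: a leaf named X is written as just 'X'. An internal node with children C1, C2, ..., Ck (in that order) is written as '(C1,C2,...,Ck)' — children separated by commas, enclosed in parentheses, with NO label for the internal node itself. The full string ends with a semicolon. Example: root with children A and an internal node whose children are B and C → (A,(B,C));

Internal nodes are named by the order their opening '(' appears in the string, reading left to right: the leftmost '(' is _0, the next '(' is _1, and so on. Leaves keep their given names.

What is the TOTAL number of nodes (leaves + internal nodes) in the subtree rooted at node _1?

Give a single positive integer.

Answer: 8

Derivation:
Newick: (S,((E,(U,B,K)),P));
Locate _1: it is the '(' at position 3 (the 2nd '(' reading left to right).
Query: subtree rooted at _1
_1: subtree_size = 1 + 7
  _2: subtree_size = 1 + 5
    E: subtree_size = 1 + 0
    _3: subtree_size = 1 + 3
      U: subtree_size = 1 + 0
      B: subtree_size = 1 + 0
      K: subtree_size = 1 + 0
  P: subtree_size = 1 + 0
Total subtree size of _1: 8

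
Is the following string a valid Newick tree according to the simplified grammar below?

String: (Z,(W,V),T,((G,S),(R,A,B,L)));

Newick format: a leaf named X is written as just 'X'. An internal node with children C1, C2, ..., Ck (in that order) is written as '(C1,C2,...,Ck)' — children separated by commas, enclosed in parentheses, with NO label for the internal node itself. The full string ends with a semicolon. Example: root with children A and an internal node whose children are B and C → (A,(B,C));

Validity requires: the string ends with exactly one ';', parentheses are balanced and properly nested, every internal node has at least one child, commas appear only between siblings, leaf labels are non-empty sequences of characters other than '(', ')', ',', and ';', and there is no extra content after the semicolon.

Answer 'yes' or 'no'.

Answer: yes

Derivation:
Input: (Z,(W,V),T,((G,S),(R,A,B,L)));
Paren balance: 5 '(' vs 5 ')' OK
Ends with single ';': True
Full parse: OK
Valid: True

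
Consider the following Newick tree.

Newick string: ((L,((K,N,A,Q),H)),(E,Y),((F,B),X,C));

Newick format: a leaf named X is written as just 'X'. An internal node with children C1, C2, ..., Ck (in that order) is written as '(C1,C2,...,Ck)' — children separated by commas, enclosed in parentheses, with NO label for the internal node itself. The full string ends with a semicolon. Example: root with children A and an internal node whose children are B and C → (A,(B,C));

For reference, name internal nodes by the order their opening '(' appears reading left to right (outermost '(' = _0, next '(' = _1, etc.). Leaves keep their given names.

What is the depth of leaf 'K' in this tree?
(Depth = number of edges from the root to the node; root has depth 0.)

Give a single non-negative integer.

Answer: 4

Derivation:
Newick: ((L,((K,N,A,Q),H)),(E,Y),((F,B),X,C));
Naming internals by '(' encounter order: outermost '(' = _0, next = _1, ...
Query node: K
Path from root: _0 -> _1 -> _2 -> _3 -> K
Depth of K: 4 (number of edges from root)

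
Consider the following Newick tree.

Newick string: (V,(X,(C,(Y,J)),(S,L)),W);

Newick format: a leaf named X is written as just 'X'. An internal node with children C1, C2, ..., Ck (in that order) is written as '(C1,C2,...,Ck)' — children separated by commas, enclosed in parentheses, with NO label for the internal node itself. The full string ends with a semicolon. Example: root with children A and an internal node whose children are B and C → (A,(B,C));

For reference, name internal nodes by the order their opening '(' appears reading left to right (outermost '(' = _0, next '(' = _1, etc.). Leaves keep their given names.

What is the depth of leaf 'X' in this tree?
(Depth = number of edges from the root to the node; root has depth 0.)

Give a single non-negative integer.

Newick: (V,(X,(C,(Y,J)),(S,L)),W);
Naming internals by '(' encounter order: outermost '(' = _0, next = _1, ...
Query node: X
Path from root: _0 -> _1 -> X
Depth of X: 2 (number of edges from root)

Answer: 2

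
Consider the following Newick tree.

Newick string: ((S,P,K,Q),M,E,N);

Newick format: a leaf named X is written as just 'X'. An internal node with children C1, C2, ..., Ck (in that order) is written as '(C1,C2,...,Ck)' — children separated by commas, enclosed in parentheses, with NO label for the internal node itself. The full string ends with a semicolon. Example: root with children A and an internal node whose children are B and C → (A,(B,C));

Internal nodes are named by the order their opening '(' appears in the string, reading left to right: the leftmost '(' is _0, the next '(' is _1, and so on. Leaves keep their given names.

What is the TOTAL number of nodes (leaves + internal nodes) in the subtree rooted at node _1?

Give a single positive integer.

Answer: 5

Derivation:
Newick: ((S,P,K,Q),M,E,N);
Locate _1: it is the '(' at position 1 (the 2nd '(' reading left to right).
Query: subtree rooted at _1
_1: subtree_size = 1 + 4
  S: subtree_size = 1 + 0
  P: subtree_size = 1 + 0
  K: subtree_size = 1 + 0
  Q: subtree_size = 1 + 0
Total subtree size of _1: 5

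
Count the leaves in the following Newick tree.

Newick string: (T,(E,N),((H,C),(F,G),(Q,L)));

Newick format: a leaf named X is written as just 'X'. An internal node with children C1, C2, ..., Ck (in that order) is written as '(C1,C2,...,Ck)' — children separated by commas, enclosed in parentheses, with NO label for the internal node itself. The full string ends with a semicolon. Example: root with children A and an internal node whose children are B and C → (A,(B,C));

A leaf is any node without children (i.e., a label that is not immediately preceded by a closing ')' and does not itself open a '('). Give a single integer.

Answer: 9

Derivation:
Newick: (T,(E,N),((H,C),(F,G),(Q,L)));
Scan left-to-right; a leaf is any maximal label run not followed by '(':
  pos 1: leaf 'T' → count = 1
  pos 4: leaf 'E' → count = 2
  pos 6: leaf 'N' → count = 3
  pos 11: leaf 'H' → count = 4
  pos 13: leaf 'C' → count = 5
  pos 17: leaf 'F' → count = 6
  pos 19: leaf 'G' → count = 7
  pos 23: leaf 'Q' → count = 8
  pos 25: leaf 'L' → count = 9
Total leaves: 9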